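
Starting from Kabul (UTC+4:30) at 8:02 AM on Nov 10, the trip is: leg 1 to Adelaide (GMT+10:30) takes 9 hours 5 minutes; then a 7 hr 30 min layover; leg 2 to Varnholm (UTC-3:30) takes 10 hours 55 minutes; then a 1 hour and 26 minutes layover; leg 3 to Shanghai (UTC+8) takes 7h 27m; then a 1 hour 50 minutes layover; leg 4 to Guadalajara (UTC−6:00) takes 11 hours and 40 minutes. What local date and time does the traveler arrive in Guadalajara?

Convert departure to UTC: 8:02 AM − 4:30 = 3:32 AM UTC on Nov 10.
Add 9 hours 5 minutes leg 1 → 12:37 PM UTC.
Add 7 hours and 30 minutes layover in Adelaide → 8:07 PM UTC.
Add 10 hours 55 minutes leg 2 → 7:02 AM UTC (Nov 11).
Add 1 hour 26 minutes layover in Varnholm → 8:28 AM UTC.
Add 7 hours 27 minutes leg 3 → 3:55 PM UTC.
Add 1 hour 50 minutes layover in Shanghai → 5:45 PM UTC.
Add 11 hours 40 minutes leg 4 → 5:25 AM UTC (Nov 12).
Guadalajara is UTC−6:00, so local arrival = 5:25 AM − 6:00 = 11:25 PM on Nov 11.

11:25 PM on November 11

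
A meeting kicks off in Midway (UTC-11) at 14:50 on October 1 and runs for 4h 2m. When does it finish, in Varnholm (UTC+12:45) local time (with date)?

18:37 on October 2

Convert start to UTC: 14:50 + 11:00 = 01:50 UTC on Oct 2.
Add 4 hours 2 minutes duration → 05:52 UTC.
Varnholm is UTC+12:45, so local end time = 05:52 + 12:45 = 18:37 on Oct 2.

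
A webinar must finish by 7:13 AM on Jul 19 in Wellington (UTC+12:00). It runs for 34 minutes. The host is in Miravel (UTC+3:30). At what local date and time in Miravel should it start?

Target end time in UTC: 7:13 AM − 12:00 = 7:13 PM on Jul 18.
Subtract 34 minutes → start 6:39 PM UTC on Jul 18.
Miravel is UTC+3:30: 6:39 PM + 3:30 = 10:09 PM on Jul 18.

10:09 PM on July 18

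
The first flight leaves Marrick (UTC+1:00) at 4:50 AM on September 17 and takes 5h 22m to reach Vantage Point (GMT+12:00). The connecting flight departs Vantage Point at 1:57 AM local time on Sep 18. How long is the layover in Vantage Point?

4 hours 45 minutes

Convert departure to UTC: 4:50 AM − 1:00 = 3:50 AM UTC on Sep 17.
Add 5 hours 22 minutes flight time → 9:12 AM UTC.
Vantage Point is UTC+12:00, so local arrival = 9:12 AM + 12:00 = 9:12 PM on Sep 17.
Layover = 1:57 AM − 9:12 PM (+1 day) = 4 hours 45 minutes.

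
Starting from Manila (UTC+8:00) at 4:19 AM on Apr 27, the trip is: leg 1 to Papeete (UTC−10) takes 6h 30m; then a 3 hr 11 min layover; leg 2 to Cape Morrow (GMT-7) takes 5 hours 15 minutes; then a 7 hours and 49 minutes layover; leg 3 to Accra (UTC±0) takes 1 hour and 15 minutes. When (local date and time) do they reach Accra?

8:19 PM on April 27

Convert departure to UTC: 4:19 AM − 8:00 = 8:19 PM UTC on Apr 26.
Add 6 hours 30 minutes leg 1 → 2:49 AM UTC (Apr 27).
Add 3 hours and 11 minutes layover in Papeete → 6:00 AM UTC.
Add 5 hours and 15 minutes leg 2 → 11:15 AM UTC.
Add 7 hours and 49 minutes layover in Cape Morrow → 7:04 PM UTC.
Add 1 hour 15 minutes leg 3 → 8:19 PM UTC.
Accra is UTC+0, so local arrival is the same: 8:19 PM on Apr 27.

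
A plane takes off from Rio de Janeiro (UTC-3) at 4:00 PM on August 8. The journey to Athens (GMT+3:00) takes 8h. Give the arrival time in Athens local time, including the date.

6:00 AM on August 9

Convert departure to UTC: 4:00 PM + 3:00 = 7:00 PM UTC on Aug 8.
Add 8 hours travel time → 3:00 AM UTC (Aug 9).
Athens is UTC+3:00, so local arrival = 3:00 AM + 3:00 = 6:00 AM on Aug 9.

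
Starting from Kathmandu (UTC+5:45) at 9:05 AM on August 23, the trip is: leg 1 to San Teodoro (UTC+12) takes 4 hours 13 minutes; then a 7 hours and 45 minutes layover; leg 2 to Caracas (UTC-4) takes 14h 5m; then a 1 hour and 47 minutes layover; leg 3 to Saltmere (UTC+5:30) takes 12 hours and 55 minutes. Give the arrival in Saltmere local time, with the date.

Convert departure to UTC: 9:05 AM − 5:45 = 3:20 AM UTC on Aug 23.
Add 4 hours and 13 minutes leg 1 → 7:33 AM UTC.
Add 7 hours 45 minutes layover in San Teodoro → 3:18 PM UTC.
Add 14 hours and 5 minutes leg 2 → 5:23 AM UTC (Aug 24).
Add 1 hour 47 minutes layover in Caracas → 7:10 AM UTC.
Add 12 hours 55 minutes leg 3 → 8:05 PM UTC.
Saltmere is UTC+5:30, so local arrival = 8:05 PM + 5:30 = 1:35 AM on Aug 25.

1:35 AM on August 25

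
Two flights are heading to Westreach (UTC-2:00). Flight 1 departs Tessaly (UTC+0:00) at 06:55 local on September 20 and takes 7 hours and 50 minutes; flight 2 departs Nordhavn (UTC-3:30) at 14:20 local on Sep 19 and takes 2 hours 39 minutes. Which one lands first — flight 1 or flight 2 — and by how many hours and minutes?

the second, by 18 hours 16 minutes

Flight 1 departs at 06:55 UTC (Sep 20).
+7 hours 50 minutes → arrive 14:45 UTC on Sep 20.
Flight 2 in UTC: 14:20 + 3:30 = 17:50 on Sep 19.
+2 hours 39 minutes → arrive 20:29 UTC on Sep 19.
Flight 2 lands earlier by 18 hours 16 minutes.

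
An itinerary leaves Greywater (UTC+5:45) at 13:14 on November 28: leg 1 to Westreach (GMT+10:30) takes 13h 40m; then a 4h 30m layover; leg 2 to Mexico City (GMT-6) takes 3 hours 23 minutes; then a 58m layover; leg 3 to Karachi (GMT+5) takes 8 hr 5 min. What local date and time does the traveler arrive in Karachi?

Convert departure to UTC: 13:14 − 5:45 = 07:29 UTC on Nov 28.
Add 13 hours 40 minutes leg 1 → 21:09 UTC.
Add 4 hours and 30 minutes layover in Westreach → 01:39 UTC (Nov 29).
Add 3 hours and 23 minutes leg 2 → 05:02 UTC.
Add 58 minutes layover in Mexico City → 06:00 UTC.
Add 8 hours 5 minutes leg 3 → 14:05 UTC.
Karachi is UTC+5:00, so local arrival = 14:05 + 5:00 = 19:05 on Nov 29.

19:05 on Nov 29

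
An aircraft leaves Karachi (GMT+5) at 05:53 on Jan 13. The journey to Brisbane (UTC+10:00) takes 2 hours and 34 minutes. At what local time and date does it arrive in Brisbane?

Brisbane is 5:00 ahead of Karachi.
After 2 hours 34 minutes it is 08:27 in Karachi.
Shift by the zone difference: 08:27 + 5:00 = 13:27 on Jan 13 in Brisbane.

13:27 on Jan 13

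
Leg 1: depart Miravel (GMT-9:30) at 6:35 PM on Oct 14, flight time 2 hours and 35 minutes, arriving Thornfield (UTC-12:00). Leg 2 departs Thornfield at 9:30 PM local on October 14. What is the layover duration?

Convert departure to UTC: 6:35 PM + 9:30 = 4:05 AM UTC on Oct 15.
Add 2 hours and 35 minutes flight time → 6:40 AM UTC.
Thornfield is UTC−12:00, so local arrival = 6:40 AM − 12:00 = 6:40 PM on Oct 14.
Layover = 9:30 PM − 6:40 PM = 2 hours 50 minutes.

2 hours 50 minutes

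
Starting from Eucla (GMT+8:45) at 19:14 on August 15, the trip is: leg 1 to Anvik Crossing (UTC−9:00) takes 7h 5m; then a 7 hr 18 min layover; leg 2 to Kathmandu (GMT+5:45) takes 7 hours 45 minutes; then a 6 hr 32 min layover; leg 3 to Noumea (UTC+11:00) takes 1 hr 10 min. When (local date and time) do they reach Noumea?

Convert departure to UTC: 19:14 − 8:45 = 10:29 UTC on Aug 15.
Add 7 hours 5 minutes leg 1 → 17:34 UTC.
Add 7 hours and 18 minutes layover in Anvik Crossing → 00:52 UTC (Aug 16).
Add 7 hours 45 minutes leg 2 → 08:37 UTC.
Add 6 hours and 32 minutes layover in Kathmandu → 15:09 UTC.
Add 1 hour 10 minutes leg 3 → 16:19 UTC.
Noumea is UTC+11:00, so local arrival = 16:19 + 11:00 = 03:19 on Aug 17.

03:19 on August 17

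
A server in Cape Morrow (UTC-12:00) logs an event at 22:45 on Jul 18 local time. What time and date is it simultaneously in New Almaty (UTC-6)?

04:45 on July 19

In UTC: 22:45 + 12:00 = 10:45 on Jul 19.
New Almaty is UTC−6:00: 10:45 − 6:00 = 04:45 on Jul 19.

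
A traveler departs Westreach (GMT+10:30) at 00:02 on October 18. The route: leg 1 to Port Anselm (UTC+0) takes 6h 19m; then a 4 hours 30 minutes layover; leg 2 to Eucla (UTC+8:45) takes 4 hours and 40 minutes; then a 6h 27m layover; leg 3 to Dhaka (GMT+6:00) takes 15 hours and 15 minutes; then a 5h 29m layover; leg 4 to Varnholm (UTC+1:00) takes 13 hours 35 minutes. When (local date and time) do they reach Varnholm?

22:47 on Oct 19

Convert departure to UTC: 00:02 − 10:30 = 13:32 UTC on Oct 17.
Add 6 hours 19 minutes leg 1 → 19:51 UTC.
Add 4 hours and 30 minutes layover in Port Anselm → 00:21 UTC (Oct 18).
Add 4 hours 40 minutes leg 2 → 05:01 UTC.
Add 6 hours 27 minutes layover in Eucla → 11:28 UTC.
Add 15 hours 15 minutes leg 3 → 02:43 UTC (Oct 19).
Add 5 hours and 29 minutes layover in Dhaka → 08:12 UTC.
Add 13 hours 35 minutes leg 4 → 21:47 UTC.
Varnholm is UTC+1:00, so local arrival = 21:47 + 1:00 = 22:47 on Oct 19.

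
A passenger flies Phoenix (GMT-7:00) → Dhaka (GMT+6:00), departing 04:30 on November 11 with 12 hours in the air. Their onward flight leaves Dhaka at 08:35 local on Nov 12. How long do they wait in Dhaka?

3 hours 5 minutes

Convert departure to UTC: 04:30 + 7:00 = 11:30 UTC on Nov 11.
Add 12 hours flight time → 23:30 UTC.
Dhaka is UTC+6:00, so local arrival = 23:30 + 6:00 = 05:30 on Nov 12.
Layover = 08:35 − 05:30 = 3 hours 5 minutes.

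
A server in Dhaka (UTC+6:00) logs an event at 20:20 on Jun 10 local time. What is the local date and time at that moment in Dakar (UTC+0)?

14:20 on June 10

In UTC: 20:20 − 6:00 = 14:20 on Jun 10.
Dakar is UTC+0, so it is 14:20 on Jun 10.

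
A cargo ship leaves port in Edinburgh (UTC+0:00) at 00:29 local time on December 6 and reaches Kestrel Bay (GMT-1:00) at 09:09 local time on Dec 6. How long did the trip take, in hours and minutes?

9 hours 40 minutes

Departure is already UTC: 00:29 on Dec 6.
Arrival in UTC: 09:09 + 1:00 = 10:09 on Dec 6.
Elapsed = 10:09 − 00:29 = 9 hours 40 minutes.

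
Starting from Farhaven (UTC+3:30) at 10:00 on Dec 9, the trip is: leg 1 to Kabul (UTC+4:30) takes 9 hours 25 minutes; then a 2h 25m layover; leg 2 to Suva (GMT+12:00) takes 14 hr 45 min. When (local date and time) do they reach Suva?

21:05 on December 10

Convert departure to UTC: 10:00 − 3:30 = 06:30 UTC on Dec 9.
Add 9 hours 25 minutes leg 1 → 15:55 UTC.
Add 2 hours and 25 minutes layover in Kabul → 18:20 UTC.
Add 14 hours and 45 minutes leg 2 → 09:05 UTC (Dec 10).
Suva is UTC+12:00, so local arrival = 09:05 + 12:00 = 21:05 on Dec 10.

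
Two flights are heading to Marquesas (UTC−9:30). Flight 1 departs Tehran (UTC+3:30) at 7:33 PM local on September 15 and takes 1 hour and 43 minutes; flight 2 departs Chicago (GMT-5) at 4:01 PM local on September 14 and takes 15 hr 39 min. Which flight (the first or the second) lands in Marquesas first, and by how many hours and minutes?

the second, by 5 hours 6 minutes

Flight 1 in UTC: 7:33 PM − 3:30 = 4:03 PM on Sep 15.
+1 hour 43 minutes → arrive 5:46 PM UTC on Sep 15.
Flight 2 in UTC: 4:01 PM + 5:00 = 9:01 PM on Sep 14.
+15 hours 39 minutes → arrive 12:40 PM UTC on Sep 15.
Flight 2 lands earlier by 5 hours 6 minutes.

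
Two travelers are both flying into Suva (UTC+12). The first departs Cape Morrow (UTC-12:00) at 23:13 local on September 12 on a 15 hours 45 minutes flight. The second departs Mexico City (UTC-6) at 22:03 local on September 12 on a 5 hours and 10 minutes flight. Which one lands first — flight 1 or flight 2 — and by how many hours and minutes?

the second, by 17 hours 45 minutes

Flight 1 in UTC: 23:13 + 12:00 = 11:13 on Sep 13.
+15 hours and 45 minutes → arrive 02:58 UTC on Sep 14.
Flight 2 in UTC: 22:03 + 6:00 = 04:03 on Sep 13.
+5 hours 10 minutes → arrive 09:13 UTC on Sep 13.
Flight 2 lands earlier by 17 hours 45 minutes.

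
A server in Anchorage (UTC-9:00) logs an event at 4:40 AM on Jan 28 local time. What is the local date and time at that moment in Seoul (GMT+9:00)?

Seoul is 18:00 ahead of Anchorage.
Shift by the zone difference: 4:40 AM + 18:00 = 10:40 PM on Jan 28 in Seoul.

10:40 PM on January 28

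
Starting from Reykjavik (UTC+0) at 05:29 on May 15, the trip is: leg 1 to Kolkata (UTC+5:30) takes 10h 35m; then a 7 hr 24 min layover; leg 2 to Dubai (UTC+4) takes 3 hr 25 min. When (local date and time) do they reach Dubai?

06:53 on May 16

Reykjavik is at UTC+0, so departure is already 05:29 UTC on May 15.
Add 10 hours 35 minutes leg 1 → 16:04 UTC.
Add 7 hours and 24 minutes layover in Kolkata → 23:28 UTC.
Add 3 hours 25 minutes leg 2 → 02:53 UTC (May 16).
Dubai is UTC+4:00, so local arrival = 02:53 + 4:00 = 06:53 on May 16.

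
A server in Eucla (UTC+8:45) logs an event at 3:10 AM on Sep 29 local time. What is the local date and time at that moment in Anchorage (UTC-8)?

Anchorage is 16:45 behind Eucla.
Shift by the zone difference: 3:10 AM − 16:45 = 10:25 AM on Sep 28 in Anchorage.

10:25 AM on September 28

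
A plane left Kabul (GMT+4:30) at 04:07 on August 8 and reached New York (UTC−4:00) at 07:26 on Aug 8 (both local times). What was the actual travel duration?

11 hours 49 minutes

Departure in UTC: 04:07 − 4:30 = 23:37 on Aug 7.
Arrival in UTC: 07:26 + 4:00 = 11:26 on Aug 8.
Elapsed = 11:26 − 23:37 (+1 day) = 11 hours 49 minutes.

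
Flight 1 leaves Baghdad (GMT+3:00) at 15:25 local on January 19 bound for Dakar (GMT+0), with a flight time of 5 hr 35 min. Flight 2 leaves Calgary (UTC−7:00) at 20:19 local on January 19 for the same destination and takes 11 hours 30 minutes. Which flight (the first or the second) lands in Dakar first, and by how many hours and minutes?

Flight 1 in UTC: 15:25 − 3:00 = 12:25 on Jan 19.
+5 hours 35 minutes → arrive 18:00 UTC on Jan 19.
Flight 2 in UTC: 20:19 + 7:00 = 03:19 on Jan 20.
+11 hours and 30 minutes → arrive 14:49 UTC on Jan 20.
Flight 1 lands earlier by 20 hours 49 minutes.

the first, by 20 hours 49 minutes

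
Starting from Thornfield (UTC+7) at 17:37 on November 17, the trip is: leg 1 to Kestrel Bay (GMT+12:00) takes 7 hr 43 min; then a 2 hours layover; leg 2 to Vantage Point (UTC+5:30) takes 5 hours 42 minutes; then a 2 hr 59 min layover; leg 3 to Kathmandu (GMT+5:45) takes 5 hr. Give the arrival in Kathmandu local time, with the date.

Convert departure to UTC: 17:37 − 7:00 = 10:37 UTC on Nov 17.
Add 7 hours and 43 minutes leg 1 → 18:20 UTC.
Add 2 hours layover in Kestrel Bay → 20:20 UTC.
Add 5 hours and 42 minutes leg 2 → 02:02 UTC (Nov 18).
Add 2 hours 59 minutes layover in Vantage Point → 05:01 UTC.
Add 5 hours leg 3 → 10:01 UTC.
Kathmandu is UTC+5:45, so local arrival = 10:01 + 5:45 = 15:46 on Nov 18.

15:46 on November 18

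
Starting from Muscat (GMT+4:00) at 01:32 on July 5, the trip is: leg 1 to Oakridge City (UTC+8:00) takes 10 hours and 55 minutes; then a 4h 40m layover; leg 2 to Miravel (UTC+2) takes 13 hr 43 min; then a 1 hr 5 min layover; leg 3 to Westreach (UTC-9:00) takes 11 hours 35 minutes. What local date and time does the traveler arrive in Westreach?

06:30 on July 6

Convert departure to UTC: 01:32 − 4:00 = 21:32 UTC on Jul 4.
Add 10 hours 55 minutes leg 1 → 08:27 UTC (Jul 5).
Add 4 hours and 40 minutes layover in Oakridge City → 13:07 UTC.
Add 13 hours and 43 minutes leg 2 → 02:50 UTC (Jul 6).
Add 1 hour 5 minutes layover in Miravel → 03:55 UTC.
Add 11 hours and 35 minutes leg 3 → 15:30 UTC.
Westreach is UTC−9:00, so local arrival = 15:30 − 9:00 = 06:30 on Jul 6.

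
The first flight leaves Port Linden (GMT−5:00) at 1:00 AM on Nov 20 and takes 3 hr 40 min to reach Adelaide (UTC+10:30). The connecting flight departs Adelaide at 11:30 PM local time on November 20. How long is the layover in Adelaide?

Convert departure to UTC: 1:00 AM + 5:00 = 6:00 AM UTC on Nov 20.
Add 3 hours and 40 minutes flight time → 9:40 AM UTC.
Adelaide is UTC+10:30, so local arrival = 9:40 AM + 10:30 = 8:10 PM on Nov 20.
Layover = 11:30 PM − 8:10 PM = 3 hours 20 minutes.

3 hours 20 minutes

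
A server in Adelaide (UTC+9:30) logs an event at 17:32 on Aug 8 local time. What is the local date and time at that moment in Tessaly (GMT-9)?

23:02 on August 7

Tessaly is 18:30 behind Adelaide.
Shift by the zone difference: 17:32 − 18:30 = 23:02 on Aug 7 in Tessaly.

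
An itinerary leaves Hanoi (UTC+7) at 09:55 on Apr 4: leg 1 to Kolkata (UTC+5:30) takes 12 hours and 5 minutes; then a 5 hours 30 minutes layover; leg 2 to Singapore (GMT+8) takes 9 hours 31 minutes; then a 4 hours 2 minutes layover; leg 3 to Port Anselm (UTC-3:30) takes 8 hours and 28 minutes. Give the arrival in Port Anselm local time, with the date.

15:01 on Apr 5

Convert departure to UTC: 09:55 − 7:00 = 02:55 UTC on Apr 4.
Add 12 hours and 5 minutes leg 1 → 15:00 UTC.
Add 5 hours 30 minutes layover in Kolkata → 20:30 UTC.
Add 9 hours 31 minutes leg 2 → 06:01 UTC (Apr 5).
Add 4 hours 2 minutes layover in Singapore → 10:03 UTC.
Add 8 hours and 28 minutes leg 3 → 18:31 UTC.
Port Anselm is UTC−3:30, so local arrival = 18:31 − 3:30 = 15:01 on Apr 5.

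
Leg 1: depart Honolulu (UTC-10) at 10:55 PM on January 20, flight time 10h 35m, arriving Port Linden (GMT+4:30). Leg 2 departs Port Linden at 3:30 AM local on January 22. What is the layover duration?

Convert departure to UTC: 10:55 PM + 10:00 = 8:55 AM UTC on Jan 21.
Add 10 hours and 35 minutes flight time → 7:30 PM UTC.
Port Linden is UTC+4:30, so local arrival = 7:30 PM + 4:30 = 12:00 AM on Jan 22.
Layover = 3:30 AM − 12:00 AM = 3 hours 30 minutes.

3 hours 30 minutes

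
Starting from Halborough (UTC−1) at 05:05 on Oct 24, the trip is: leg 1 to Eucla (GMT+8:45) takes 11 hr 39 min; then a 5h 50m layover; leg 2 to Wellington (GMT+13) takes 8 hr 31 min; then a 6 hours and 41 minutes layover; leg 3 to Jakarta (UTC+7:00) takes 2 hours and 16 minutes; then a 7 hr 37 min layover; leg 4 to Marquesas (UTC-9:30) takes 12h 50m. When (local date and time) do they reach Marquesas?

03:59 on October 26

Convert departure to UTC: 05:05 + 1:00 = 06:05 UTC on Oct 24.
Add 11 hours 39 minutes leg 1 → 17:44 UTC.
Add 5 hours and 50 minutes layover in Eucla → 23:34 UTC.
Add 8 hours and 31 minutes leg 2 → 08:05 UTC (Oct 25).
Add 6 hours 41 minutes layover in Wellington → 14:46 UTC.
Add 2 hours 16 minutes leg 3 → 17:02 UTC.
Add 7 hours 37 minutes layover in Jakarta → 00:39 UTC (Oct 26).
Add 12 hours and 50 minutes leg 4 → 13:29 UTC.
Marquesas is UTC−9:30, so local arrival = 13:29 − 9:30 = 03:59 on Oct 26.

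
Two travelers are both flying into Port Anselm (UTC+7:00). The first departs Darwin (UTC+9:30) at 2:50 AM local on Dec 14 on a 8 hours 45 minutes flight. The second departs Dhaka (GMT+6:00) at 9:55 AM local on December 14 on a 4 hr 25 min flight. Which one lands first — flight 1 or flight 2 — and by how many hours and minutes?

Flight 1 in UTC: 2:50 AM − 9:30 = 5:20 PM on Dec 13.
+8 hours and 45 minutes → arrive 2:05 AM UTC on Dec 14.
Flight 2 in UTC: 9:55 AM − 6:00 = 3:55 AM on Dec 14.
+4 hours and 25 minutes → arrive 8:20 AM UTC on Dec 14.
Flight 1 lands earlier by 6 hours 15 minutes.

the first, by 6 hours 15 minutes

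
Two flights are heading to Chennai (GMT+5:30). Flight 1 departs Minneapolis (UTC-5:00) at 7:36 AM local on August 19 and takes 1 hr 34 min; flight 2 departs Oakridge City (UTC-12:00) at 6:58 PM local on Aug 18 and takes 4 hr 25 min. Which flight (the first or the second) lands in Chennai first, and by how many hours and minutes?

Flight 1 in UTC: 7:36 AM + 5:00 = 12:36 PM on Aug 19.
+1 hour 34 minutes → arrive 2:10 PM UTC on Aug 19.
Flight 2 in UTC: 6:58 PM + 12:00 = 6:58 AM on Aug 19.
+4 hours 25 minutes → arrive 11:23 AM UTC on Aug 19.
Flight 2 lands earlier by 2 hours 47 minutes.

the second, by 2 hours 47 minutes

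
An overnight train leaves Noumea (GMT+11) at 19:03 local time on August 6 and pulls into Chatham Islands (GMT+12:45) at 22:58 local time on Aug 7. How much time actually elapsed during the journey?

Departure in UTC: 19:03 − 11:00 = 08:03 on Aug 6.
Arrival in UTC: 22:58 − 12:45 = 10:13 on Aug 7.
Elapsed = 10:13 − 08:03 (+1 day) = 26 hours 10 minutes.

26 hours 10 minutes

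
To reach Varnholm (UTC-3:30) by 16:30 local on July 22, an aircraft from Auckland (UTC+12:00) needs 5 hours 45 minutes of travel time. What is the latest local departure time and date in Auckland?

Target arrival in UTC: 16:30 + 3:30 = 20:00 on Jul 22.
Subtract 5 hours and 45 minutes → departure 14:15 UTC on Jul 22.
Auckland is UTC+12:00: 14:15 + 12:00 = 02:15 on Jul 23.

02:15 on Jul 23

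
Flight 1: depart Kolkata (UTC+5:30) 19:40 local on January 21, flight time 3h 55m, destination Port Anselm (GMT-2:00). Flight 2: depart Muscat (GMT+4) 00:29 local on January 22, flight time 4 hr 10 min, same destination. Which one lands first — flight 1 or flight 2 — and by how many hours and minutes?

Flight 1 in UTC: 19:40 − 5:30 = 14:10 on Jan 21.
+3 hours 55 minutes → arrive 18:05 UTC on Jan 21.
Flight 2 in UTC: 00:29 − 4:00 = 20:29 on Jan 21.
+4 hours and 10 minutes → arrive 00:39 UTC on Jan 22.
Flight 1 lands earlier by 6 hours 34 minutes.

the first, by 6 hours 34 minutes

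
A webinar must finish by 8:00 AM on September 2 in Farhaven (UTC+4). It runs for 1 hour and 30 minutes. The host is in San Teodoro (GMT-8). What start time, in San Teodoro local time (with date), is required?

6:30 PM on September 1

Target end time in UTC: 8:00 AM − 4:00 = 4:00 AM on Sep 2.
Subtract 1 hour and 30 minutes → start 2:30 AM UTC on Sep 2.
San Teodoro is UTC−8:00: 2:30 AM − 8:00 = 6:30 PM on Sep 1.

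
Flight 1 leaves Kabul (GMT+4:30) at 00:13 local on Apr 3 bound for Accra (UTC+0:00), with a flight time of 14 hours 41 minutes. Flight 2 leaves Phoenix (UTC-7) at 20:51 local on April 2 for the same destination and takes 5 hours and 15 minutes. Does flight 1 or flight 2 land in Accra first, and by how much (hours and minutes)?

Flight 1 in UTC: 00:13 − 4:30 = 19:43 on Apr 2.
+14 hours 41 minutes → arrive 10:24 UTC on Apr 3.
Flight 2 in UTC: 20:51 + 7:00 = 03:51 on Apr 3.
+5 hours 15 minutes → arrive 09:06 UTC on Apr 3.
Flight 2 lands earlier by 1 hour 18 minutes.

the second, by 1 hour 18 minutes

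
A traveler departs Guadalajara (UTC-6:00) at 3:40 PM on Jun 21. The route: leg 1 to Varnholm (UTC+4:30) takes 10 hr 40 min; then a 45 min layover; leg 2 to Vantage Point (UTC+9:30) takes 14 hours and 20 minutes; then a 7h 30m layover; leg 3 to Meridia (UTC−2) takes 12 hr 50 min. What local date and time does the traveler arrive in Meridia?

5:45 PM on Jun 23

Convert departure to UTC: 3:40 PM + 6:00 = 9:40 PM UTC on Jun 21.
Add 10 hours 40 minutes leg 1 → 8:20 AM UTC (Jun 22).
Add 45 minutes layover in Varnholm → 9:05 AM UTC.
Add 14 hours 20 minutes leg 2 → 11:25 PM UTC.
Add 7 hours and 30 minutes layover in Vantage Point → 6:55 AM UTC (Jun 23).
Add 12 hours 50 minutes leg 3 → 7:45 PM UTC.
Meridia is UTC−2:00, so local arrival = 7:45 PM − 2:00 = 5:45 PM on Jun 23.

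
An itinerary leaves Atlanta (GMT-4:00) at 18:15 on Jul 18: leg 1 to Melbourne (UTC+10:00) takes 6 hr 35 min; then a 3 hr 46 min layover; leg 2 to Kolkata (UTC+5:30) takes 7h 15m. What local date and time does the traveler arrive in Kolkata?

21:21 on July 19

Convert departure to UTC: 18:15 + 4:00 = 22:15 UTC on Jul 18.
Add 6 hours and 35 minutes leg 1 → 04:50 UTC (Jul 19).
Add 3 hours and 46 minutes layover in Melbourne → 08:36 UTC.
Add 7 hours and 15 minutes leg 2 → 15:51 UTC.
Kolkata is UTC+5:30, so local arrival = 15:51 + 5:30 = 21:21 on Jul 19.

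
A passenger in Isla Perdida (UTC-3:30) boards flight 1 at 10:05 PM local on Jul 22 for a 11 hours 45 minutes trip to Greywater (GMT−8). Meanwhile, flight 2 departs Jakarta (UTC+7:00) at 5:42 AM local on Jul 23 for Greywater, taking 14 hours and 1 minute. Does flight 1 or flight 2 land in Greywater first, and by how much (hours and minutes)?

Flight 1 in UTC: 10:05 PM + 3:30 = 1:35 AM on Jul 23.
+11 hours and 45 minutes → arrive 1:20 PM UTC on Jul 23.
Flight 2 in UTC: 5:42 AM − 7:00 = 10:42 PM on Jul 22.
+14 hours and 1 minute → arrive 12:43 PM UTC on Jul 23.
Flight 2 lands earlier by 37 minutes.

the second, by 37 minutes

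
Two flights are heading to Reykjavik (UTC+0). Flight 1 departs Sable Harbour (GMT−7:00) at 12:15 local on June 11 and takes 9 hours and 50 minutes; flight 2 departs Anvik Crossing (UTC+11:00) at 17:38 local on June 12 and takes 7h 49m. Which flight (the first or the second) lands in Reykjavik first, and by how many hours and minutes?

the first, by 9 hours 22 minutes

Flight 1 in UTC: 12:15 + 7:00 = 19:15 on Jun 11.
+9 hours 50 minutes → arrive 05:05 UTC on Jun 12.
Flight 2 in UTC: 17:38 − 11:00 = 06:38 on Jun 12.
+7 hours 49 minutes → arrive 14:27 UTC on Jun 12.
Flight 1 lands earlier by 9 hours 22 minutes.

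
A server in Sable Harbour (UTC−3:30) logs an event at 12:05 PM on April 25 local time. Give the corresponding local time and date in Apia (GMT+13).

4:35 AM on April 26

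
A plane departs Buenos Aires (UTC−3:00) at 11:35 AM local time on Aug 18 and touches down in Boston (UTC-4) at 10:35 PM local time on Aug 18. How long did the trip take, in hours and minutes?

12 hours

Departure in UTC: 11:35 AM + 3:00 = 2:35 PM on Aug 18.
Arrival in UTC: 10:35 PM + 4:00 = 2:35 AM on Aug 19.
Elapsed = 2:35 AM − 2:35 PM (+1 day) = 12 hours.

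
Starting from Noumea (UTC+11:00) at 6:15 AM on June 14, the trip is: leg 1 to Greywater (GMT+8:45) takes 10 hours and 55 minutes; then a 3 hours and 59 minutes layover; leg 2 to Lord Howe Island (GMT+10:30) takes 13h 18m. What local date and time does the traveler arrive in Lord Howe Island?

Convert departure to UTC: 6:15 AM − 11:00 = 7:15 PM UTC on Jun 13.
Add 10 hours 55 minutes leg 1 → 6:10 AM UTC (Jun 14).
Add 3 hours 59 minutes layover in Greywater → 10:09 AM UTC.
Add 13 hours 18 minutes leg 2 → 11:27 PM UTC.
Lord Howe Island is UTC+10:30, so local arrival = 11:27 PM + 10:30 = 9:57 AM on Jun 15.

9:57 AM on June 15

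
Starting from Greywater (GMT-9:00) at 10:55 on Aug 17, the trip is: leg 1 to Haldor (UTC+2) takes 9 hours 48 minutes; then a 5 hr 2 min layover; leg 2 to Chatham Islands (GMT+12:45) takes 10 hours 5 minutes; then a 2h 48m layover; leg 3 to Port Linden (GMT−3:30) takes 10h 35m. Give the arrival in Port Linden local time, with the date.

06:43 on Aug 19

Convert departure to UTC: 10:55 + 9:00 = 19:55 UTC on Aug 17.
Add 9 hours and 48 minutes leg 1 → 05:43 UTC (Aug 18).
Add 5 hours 2 minutes layover in Haldor → 10:45 UTC.
Add 10 hours 5 minutes leg 2 → 20:50 UTC.
Add 2 hours and 48 minutes layover in Chatham Islands → 23:38 UTC.
Add 10 hours and 35 minutes leg 3 → 10:13 UTC (Aug 19).
Port Linden is UTC−3:30, so local arrival = 10:13 − 3:30 = 06:43 on Aug 19.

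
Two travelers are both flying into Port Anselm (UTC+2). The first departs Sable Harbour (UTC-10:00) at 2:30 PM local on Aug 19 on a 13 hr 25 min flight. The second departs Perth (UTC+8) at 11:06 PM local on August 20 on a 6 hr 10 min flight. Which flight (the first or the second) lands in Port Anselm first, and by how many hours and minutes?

Flight 1 in UTC: 2:30 PM + 10:00 = 12:30 AM on Aug 20.
+13 hours and 25 minutes → arrive 1:55 PM UTC on Aug 20.
Flight 2 in UTC: 11:06 PM − 8:00 = 3:06 PM on Aug 20.
+6 hours 10 minutes → arrive 9:16 PM UTC on Aug 20.
Flight 1 lands earlier by 7 hours 21 minutes.

the first, by 7 hours 21 minutes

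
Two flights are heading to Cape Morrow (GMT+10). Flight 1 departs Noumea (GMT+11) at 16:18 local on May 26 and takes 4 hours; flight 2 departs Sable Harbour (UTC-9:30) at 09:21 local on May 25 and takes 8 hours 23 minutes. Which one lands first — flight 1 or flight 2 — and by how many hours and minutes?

the second, by 6 hours 4 minutes

Flight 1 in UTC: 16:18 − 11:00 = 05:18 on May 26.
+4 hours → arrive 09:18 UTC on May 26.
Flight 2 in UTC: 09:21 + 9:30 = 18:51 on May 25.
+8 hours 23 minutes → arrive 03:14 UTC on May 26.
Flight 2 lands earlier by 6 hours 4 minutes.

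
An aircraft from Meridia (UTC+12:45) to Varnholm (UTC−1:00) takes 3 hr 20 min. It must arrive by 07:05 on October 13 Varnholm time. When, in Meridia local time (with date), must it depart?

Target arrival in UTC: 07:05 + 1:00 = 08:05 on Oct 13.
Subtract 3 hours and 20 minutes → departure 04:45 UTC on Oct 13.
Meridia is UTC+12:45: 04:45 + 12:45 = 17:30 on Oct 13.

17:30 on Oct 13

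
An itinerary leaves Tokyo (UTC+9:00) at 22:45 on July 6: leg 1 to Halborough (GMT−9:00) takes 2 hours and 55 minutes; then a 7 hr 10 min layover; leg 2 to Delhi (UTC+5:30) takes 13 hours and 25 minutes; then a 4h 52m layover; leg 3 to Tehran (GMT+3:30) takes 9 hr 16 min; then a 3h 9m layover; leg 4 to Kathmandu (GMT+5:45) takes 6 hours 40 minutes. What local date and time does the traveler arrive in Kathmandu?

Convert departure to UTC: 22:45 − 9:00 = 13:45 UTC on Jul 6.
Add 2 hours 55 minutes leg 1 → 16:40 UTC.
Add 7 hours 10 minutes layover in Halborough → 23:50 UTC.
Add 13 hours 25 minutes leg 2 → 13:15 UTC (Jul 7).
Add 4 hours and 52 minutes layover in Delhi → 18:07 UTC.
Add 9 hours and 16 minutes leg 3 → 03:23 UTC (Jul 8).
Add 3 hours and 9 minutes layover in Tehran → 06:32 UTC.
Add 6 hours 40 minutes leg 4 → 13:12 UTC.
Kathmandu is UTC+5:45, so local arrival = 13:12 + 5:45 = 18:57 on Jul 8.

18:57 on July 8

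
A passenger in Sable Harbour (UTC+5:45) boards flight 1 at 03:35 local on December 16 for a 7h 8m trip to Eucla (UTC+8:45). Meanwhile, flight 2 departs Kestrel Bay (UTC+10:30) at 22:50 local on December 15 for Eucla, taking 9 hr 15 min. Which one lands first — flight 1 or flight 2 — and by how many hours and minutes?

the second, by 7 hours 23 minutes

Flight 1 in UTC: 03:35 − 5:45 = 21:50 on Dec 15.
+7 hours 8 minutes → arrive 04:58 UTC on Dec 16.
Flight 2 in UTC: 22:50 − 10:30 = 12:20 on Dec 15.
+9 hours 15 minutes → arrive 21:35 UTC on Dec 15.
Flight 2 lands earlier by 7 hours 23 minutes.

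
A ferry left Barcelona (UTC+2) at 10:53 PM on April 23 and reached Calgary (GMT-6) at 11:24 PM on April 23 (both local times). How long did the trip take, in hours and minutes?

Calgary is 8:00 behind Barcelona.
Clock-face elapsed time (ignoring zones) is 31 minutes.
Actual elapsed = 31 minutes + 8:00 = 8 hours 31 minutes.

8 hours 31 minutes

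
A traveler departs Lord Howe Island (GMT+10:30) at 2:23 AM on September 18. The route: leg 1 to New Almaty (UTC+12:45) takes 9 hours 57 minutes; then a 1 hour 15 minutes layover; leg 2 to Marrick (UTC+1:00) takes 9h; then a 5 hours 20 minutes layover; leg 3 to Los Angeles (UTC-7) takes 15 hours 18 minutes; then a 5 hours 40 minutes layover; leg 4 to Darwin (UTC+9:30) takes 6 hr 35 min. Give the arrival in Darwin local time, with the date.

Convert departure to UTC: 2:23 AM − 10:30 = 3:53 PM UTC on Sep 17.
Add 9 hours 57 minutes leg 1 → 1:50 AM UTC (Sep 18).
Add 1 hour 15 minutes layover in New Almaty → 3:05 AM UTC.
Add 9 hours leg 2 → 12:05 PM UTC.
Add 5 hours and 20 minutes layover in Marrick → 5:25 PM UTC.
Add 15 hours and 18 minutes leg 3 → 8:43 AM UTC (Sep 19).
Add 5 hours 40 minutes layover in Los Angeles → 2:23 PM UTC.
Add 6 hours 35 minutes leg 4 → 8:58 PM UTC.
Darwin is UTC+9:30, so local arrival = 8:58 PM + 9:30 = 6:28 AM on Sep 20.

6:28 AM on September 20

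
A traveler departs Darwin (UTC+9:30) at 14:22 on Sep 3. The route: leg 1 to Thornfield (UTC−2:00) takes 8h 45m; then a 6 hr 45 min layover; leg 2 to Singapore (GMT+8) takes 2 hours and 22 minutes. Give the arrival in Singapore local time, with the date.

Convert departure to UTC: 14:22 − 9:30 = 04:52 UTC on Sep 3.
Add 8 hours 45 minutes leg 1 → 13:37 UTC.
Add 6 hours 45 minutes layover in Thornfield → 20:22 UTC.
Add 2 hours and 22 minutes leg 2 → 22:44 UTC.
Singapore is UTC+8:00, so local arrival = 22:44 + 8:00 = 06:44 on Sep 4.

06:44 on Sep 4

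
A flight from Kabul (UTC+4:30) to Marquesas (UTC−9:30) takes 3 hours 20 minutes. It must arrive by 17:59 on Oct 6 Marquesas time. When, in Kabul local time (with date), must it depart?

Target arrival in UTC: 17:59 + 9:30 = 03:29 on Oct 7.
Subtract 3 hours and 20 minutes → departure 00:09 UTC on Oct 7.
Kabul is UTC+4:30: 00:09 + 4:30 = 04:39 on Oct 7.

04:39 on October 7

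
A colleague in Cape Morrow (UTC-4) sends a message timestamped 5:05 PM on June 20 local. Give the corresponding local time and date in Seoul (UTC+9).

In UTC: 5:05 PM + 4:00 = 9:05 PM on Jun 20.
Seoul is UTC+9:00: 9:05 PM + 9:00 = 6:05 AM on Jun 21.

6:05 AM on June 21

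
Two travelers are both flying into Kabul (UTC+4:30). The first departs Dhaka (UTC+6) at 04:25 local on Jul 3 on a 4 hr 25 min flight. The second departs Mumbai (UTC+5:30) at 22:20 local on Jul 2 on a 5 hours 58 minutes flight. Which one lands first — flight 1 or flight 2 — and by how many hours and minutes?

Flight 1 in UTC: 04:25 − 6:00 = 22:25 on Jul 2.
+4 hours and 25 minutes → arrive 02:50 UTC on Jul 3.
Flight 2 in UTC: 22:20 − 5:30 = 16:50 on Jul 2.
+5 hours 58 minutes → arrive 22:48 UTC on Jul 2.
Flight 2 lands earlier by 4 hours 2 minutes.

the second, by 4 hours 2 minutes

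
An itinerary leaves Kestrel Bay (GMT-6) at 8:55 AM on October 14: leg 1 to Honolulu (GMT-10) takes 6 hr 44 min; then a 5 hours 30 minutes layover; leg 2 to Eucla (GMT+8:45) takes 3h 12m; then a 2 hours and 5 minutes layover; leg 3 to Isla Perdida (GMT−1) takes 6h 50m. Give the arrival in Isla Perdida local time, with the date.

2:16 PM on October 15

Convert departure to UTC: 8:55 AM + 6:00 = 2:55 PM UTC on Oct 14.
Add 6 hours 44 minutes leg 1 → 9:39 PM UTC.
Add 5 hours 30 minutes layover in Honolulu → 3:09 AM UTC (Oct 15).
Add 3 hours and 12 minutes leg 2 → 6:21 AM UTC.
Add 2 hours 5 minutes layover in Eucla → 8:26 AM UTC.
Add 6 hours and 50 minutes leg 3 → 3:16 PM UTC.
Isla Perdida is UTC−1:00, so local arrival = 3:16 PM − 1:00 = 2:16 PM on Oct 15.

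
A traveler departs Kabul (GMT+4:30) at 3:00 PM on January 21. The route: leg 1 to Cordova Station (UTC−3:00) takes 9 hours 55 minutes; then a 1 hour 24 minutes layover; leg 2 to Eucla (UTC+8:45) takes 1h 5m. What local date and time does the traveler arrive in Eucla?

7:39 AM on January 22

Convert departure to UTC: 3:00 PM − 4:30 = 10:30 AM UTC on Jan 21.
Add 9 hours 55 minutes leg 1 → 8:25 PM UTC.
Add 1 hour 24 minutes layover in Cordova Station → 9:49 PM UTC.
Add 1 hour 5 minutes leg 2 → 10:54 PM UTC.
Eucla is UTC+8:45, so local arrival = 10:54 PM + 8:45 = 7:39 AM on Jan 22.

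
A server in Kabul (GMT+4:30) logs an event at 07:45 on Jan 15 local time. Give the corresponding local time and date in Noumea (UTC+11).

In UTC: 07:45 − 4:30 = 03:15 on Jan 15.
Noumea is UTC+11:00: 03:15 + 11:00 = 14:15 on Jan 15.

14:15 on January 15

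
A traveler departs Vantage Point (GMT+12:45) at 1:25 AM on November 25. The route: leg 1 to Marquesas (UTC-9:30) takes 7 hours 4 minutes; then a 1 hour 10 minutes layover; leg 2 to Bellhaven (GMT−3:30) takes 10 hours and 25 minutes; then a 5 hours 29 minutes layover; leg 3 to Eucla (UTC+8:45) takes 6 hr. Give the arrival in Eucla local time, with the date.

3:33 AM on Nov 26

Convert departure to UTC: 1:25 AM − 12:45 = 12:40 PM UTC on Nov 24.
Add 7 hours 4 minutes leg 1 → 7:44 PM UTC.
Add 1 hour and 10 minutes layover in Marquesas → 8:54 PM UTC.
Add 10 hours 25 minutes leg 2 → 7:19 AM UTC (Nov 25).
Add 5 hours and 29 minutes layover in Bellhaven → 12:48 PM UTC.
Add 6 hours leg 3 → 6:48 PM UTC.
Eucla is UTC+8:45, so local arrival = 6:48 PM + 8:45 = 3:33 AM on Nov 26.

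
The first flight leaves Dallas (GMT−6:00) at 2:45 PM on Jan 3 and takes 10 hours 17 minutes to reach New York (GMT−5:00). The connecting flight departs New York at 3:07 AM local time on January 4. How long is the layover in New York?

1 hour 5 minutes

Convert departure to UTC: 2:45 PM + 6:00 = 8:45 PM UTC on Jan 3.
Add 10 hours 17 minutes flight time → 7:02 AM UTC (Jan 4).
New York is UTC−5:00, so local arrival = 7:02 AM − 5:00 = 2:02 AM on Jan 4.
Layover = 3:07 AM − 2:02 AM = 1 hour 5 minutes.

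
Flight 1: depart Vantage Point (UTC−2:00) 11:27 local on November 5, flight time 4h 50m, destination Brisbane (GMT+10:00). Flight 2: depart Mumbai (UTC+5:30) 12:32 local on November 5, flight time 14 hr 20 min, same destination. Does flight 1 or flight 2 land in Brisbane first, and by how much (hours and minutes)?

the first, by 3 hours 5 minutes

Flight 1 in UTC: 11:27 + 2:00 = 13:27 on Nov 5.
+4 hours and 50 minutes → arrive 18:17 UTC on Nov 5.
Flight 2 in UTC: 12:32 − 5:30 = 07:02 on Nov 5.
+14 hours and 20 minutes → arrive 21:22 UTC on Nov 5.
Flight 1 lands earlier by 3 hours 5 minutes.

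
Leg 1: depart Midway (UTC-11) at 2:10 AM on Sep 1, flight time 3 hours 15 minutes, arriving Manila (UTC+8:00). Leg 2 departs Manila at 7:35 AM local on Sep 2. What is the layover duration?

7 hours 10 minutes

Convert departure to UTC: 2:10 AM + 11:00 = 1:10 PM UTC on Sep 1.
Add 3 hours and 15 minutes flight time → 4:25 PM UTC.
Manila is UTC+8:00, so local arrival = 4:25 PM + 8:00 = 12:25 AM on Sep 2.
Layover = 7:35 AM − 12:25 AM = 7 hours 10 minutes.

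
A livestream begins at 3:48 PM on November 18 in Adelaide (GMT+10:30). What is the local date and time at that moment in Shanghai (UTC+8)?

1:18 PM on November 18

In UTC: 3:48 PM − 10:30 = 5:18 AM on Nov 18.
Shanghai is UTC+8:00: 5:18 AM + 8:00 = 1:18 PM on Nov 18.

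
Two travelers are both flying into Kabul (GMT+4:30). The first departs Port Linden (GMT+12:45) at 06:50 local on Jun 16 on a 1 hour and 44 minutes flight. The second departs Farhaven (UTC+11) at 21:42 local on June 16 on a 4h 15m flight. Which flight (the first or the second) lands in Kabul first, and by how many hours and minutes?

Flight 1 in UTC: 06:50 − 12:45 = 18:05 on Jun 15.
+1 hour and 44 minutes → arrive 19:49 UTC on Jun 15.
Flight 2 in UTC: 21:42 − 11:00 = 10:42 on Jun 16.
+4 hours 15 minutes → arrive 14:57 UTC on Jun 16.
Flight 1 lands earlier by 19 hours 8 minutes.

the first, by 19 hours 8 minutes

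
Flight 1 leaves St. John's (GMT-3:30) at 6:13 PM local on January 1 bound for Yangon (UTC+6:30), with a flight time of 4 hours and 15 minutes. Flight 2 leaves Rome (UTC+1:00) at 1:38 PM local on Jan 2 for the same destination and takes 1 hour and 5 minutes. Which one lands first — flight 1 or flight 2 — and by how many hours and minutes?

Flight 1 in UTC: 6:13 PM + 3:30 = 9:43 PM on Jan 1.
+4 hours 15 minutes → arrive 1:58 AM UTC on Jan 2.
Flight 2 in UTC: 1:38 PM − 1:00 = 12:38 PM on Jan 2.
+1 hour 5 minutes → arrive 1:43 PM UTC on Jan 2.
Flight 1 lands earlier by 11 hours 45 minutes.

the first, by 11 hours 45 minutes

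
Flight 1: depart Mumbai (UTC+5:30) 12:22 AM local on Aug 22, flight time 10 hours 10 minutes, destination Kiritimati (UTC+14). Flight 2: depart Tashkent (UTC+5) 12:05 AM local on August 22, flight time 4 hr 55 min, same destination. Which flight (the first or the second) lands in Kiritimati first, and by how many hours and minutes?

the second, by 5 hours 2 minutes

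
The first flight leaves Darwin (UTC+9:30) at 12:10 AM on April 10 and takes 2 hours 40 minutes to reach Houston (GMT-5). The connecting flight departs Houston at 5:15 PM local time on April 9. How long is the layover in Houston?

4 hours 55 minutes

Convert departure to UTC: 12:10 AM − 9:30 = 2:40 PM UTC on Apr 9.
Add 2 hours 40 minutes flight time → 5:20 PM UTC.
Houston is UTC−5:00, so local arrival = 5:20 PM − 5:00 = 12:20 PM on Apr 9.
Layover = 5:15 PM − 12:20 PM = 4 hours 55 minutes.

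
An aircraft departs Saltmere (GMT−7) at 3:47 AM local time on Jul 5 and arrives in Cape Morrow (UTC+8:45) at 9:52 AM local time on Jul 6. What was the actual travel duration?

14 hours 20 minutes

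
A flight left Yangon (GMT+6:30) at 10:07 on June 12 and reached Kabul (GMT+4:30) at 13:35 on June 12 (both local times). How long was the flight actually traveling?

5 hours 28 minutes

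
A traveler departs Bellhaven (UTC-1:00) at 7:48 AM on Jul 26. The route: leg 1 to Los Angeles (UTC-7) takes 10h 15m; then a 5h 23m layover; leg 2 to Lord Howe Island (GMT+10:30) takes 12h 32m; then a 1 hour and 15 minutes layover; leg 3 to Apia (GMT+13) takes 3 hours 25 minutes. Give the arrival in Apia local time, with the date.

6:38 AM on July 28

Convert departure to UTC: 7:48 AM + 1:00 = 8:48 AM UTC on Jul 26.
Add 10 hours and 15 minutes leg 1 → 7:03 PM UTC.
Add 5 hours 23 minutes layover in Los Angeles → 12:26 AM UTC (Jul 27).
Add 12 hours and 32 minutes leg 2 → 12:58 PM UTC.
Add 1 hour 15 minutes layover in Lord Howe Island → 2:13 PM UTC.
Add 3 hours and 25 minutes leg 3 → 5:38 PM UTC.
Apia is UTC+13:00, so local arrival = 5:38 PM + 13:00 = 6:38 AM on Jul 28.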